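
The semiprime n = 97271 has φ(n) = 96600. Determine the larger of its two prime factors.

φ(n) = (p−1)(q−1) = n − (p+q) + 1, so p + q = 97271 − 96600 + 1 = 672.
p and q are the roots of t² − 672t + 97271 = 0.
Discriminant: 672² − 4·97271 = 451584 − 389084 = 62500; √62500 = 250.
q = (672 − 250)/2 = 211, p = (672 + 250)/2 = 461.
Check: 211 · 461 = 97271.

461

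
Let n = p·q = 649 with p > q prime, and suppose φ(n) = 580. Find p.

φ(n) = (p−1)(q−1) = n − (p+q) + 1, so p + q = 649 − 580 + 1 = 70.
p and q are the roots of t² − 70t + 649 = 0.
Discriminant: 70² − 4·649 = 4900 − 2596 = 2304; √2304 = 48.
q = (70 − 48)/2 = 11, p = (70 + 48)/2 = 59.
Check: 11 · 59 = 649.

59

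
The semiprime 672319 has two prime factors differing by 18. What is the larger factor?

829

Since p = q + 18, we have 672319 = q(q + 18), so q² + 18q − 672319 = 0.
Discriminant: 18² + 4·672319 = 324 + 2689276 = 2689600; √2689600 = 1640.
q = (−18 + 1640)/2 = 811, and p = q + 18 = 829.
Check: 811 · 829 = 672319.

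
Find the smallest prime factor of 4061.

4061 is odd.
Digit sum 11, not divisible by 3.
Ends in 1: not divisible by 5.
7: 4061 = 7·580 + 1
11: 4061 = 11·369 + 2
13: 4061 = 13·312 + 5
17: 4061 = 17·238 + 15
19: 4061 = 19·213 + 14
23: 4061 = 23·176 + 13
29: 4061 = 29·140 + 1
31: 4061 = 31·131

31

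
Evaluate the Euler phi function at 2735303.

2674944

Factor: 2735303 = 97 · 163 · 173.
φ(2735303) = (97−1) · (163−1) · (173−1) = 96 · 162 · 172 = 2674944.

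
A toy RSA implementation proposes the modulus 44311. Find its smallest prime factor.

44311 is odd.
Digit sum 13, not divisible by 3.
Ends in 1: not divisible by 5.
7: 44311 = 7·6330 + 1
11: 44311 = 11·4028 + 3
13: 44311 = 13·3408 + 7
17: 44311 = 17·2606 + 9
19: 44311 = 19·2332 + 3
23: 44311 = 23·1926 + 13
29: 44311 = 29·1527 + 28
31: 44311 = 31·1429 + 12
37: 44311 = 37·1197 + 22
41: 44311 = 41·1080 + 31
43: 44311 = 43·1030 + 21
47: 44311 = 47·942 + 37
53: 44311 = 53·836 + 3
59: 44311 = 59·751 + 2
61: 44311 = 61·726 + 25
67: 44311 = 67·661 + 24
71: 44311 = 71·624 + 7
73: 44311 = 73·607

73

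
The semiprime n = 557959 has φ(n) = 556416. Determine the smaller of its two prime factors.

577

φ(n) = (p−1)(q−1) = n − (p+q) + 1, so p + q = 557959 − 556416 + 1 = 1544.
p and q are the roots of t² − 1544t + 557959 = 0.
Discriminant: 1544² − 4·557959 = 2383936 − 2231836 = 152100; √152100 = 390.
q = (1544 − 390)/2 = 577, p = (1544 + 390)/2 = 967.
Check: 577 · 967 = 557959.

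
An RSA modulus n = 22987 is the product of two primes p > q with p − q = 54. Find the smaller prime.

Since p = q + 54, we have 22987 = q(q + 54), so q² + 54q − 22987 = 0.
Discriminant: 54² + 4·22987 = 2916 + 91948 = 94864; √94864 = 308.
q = (−54 + 308)/2 = 127, and p = q + 54 = 181.
Check: 127 · 181 = 22987.

127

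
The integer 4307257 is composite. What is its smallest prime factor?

53

4307257 is odd.
Digit sum 28, not divisible by 3.
Ends in 7: not divisible by 5.
7: 4307257 = 7·615322 + 3
11: 4307257 = 11·391568 + 9
13: 4307257 = 13·331327 + 6
17: 4307257 = 17·253368 + 1
19: 4307257 = 19·226697 + 14
23: 4307257 = 23·187272 + 1
29: 4307257 = 29·148526 + 3
31: 4307257 = 31·138943 + 24
37: 4307257 = 37·116412 + 13
41: 4307257 = 41·105055 + 2
43: 4307257 = 43·100168 + 33
47: 4307257 = 47·91643 + 36
53: 4307257 = 53·81269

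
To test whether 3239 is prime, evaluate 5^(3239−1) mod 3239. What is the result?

2770

5^1 ≡ 5 (mod 3239)
5^2 ≡ 5^2 = 25 ≡ 25 (mod 3239)
5^4 ≡ 25^2 = 625 ≡ 625 (mod 3239)
5^8 ≡ 625^2 = 390625 ≡ 1945 (mod 3239)
5^16 ≡ 1945^2 = 3783025 ≡ 3112 (mod 3239)
5^32 ≡ 3112^2 = 9684544 ≡ 3173 (mod 3239)
5^64 ≡ 3173^2 = 10067929 ≡ 1117 (mod 3239)
5^128 ≡ 1117^2 = 1247689 ≡ 674 (mod 3239)
5^256 ≡ 674^2 = 454276 ≡ 816 (mod 3239)
5^512 ≡ 816^2 = 665856 ≡ 1861 (mod 3239)
5^1024 ≡ 1861^2 = 3463321 ≡ 830 (mod 3239)
5^2048 ≡ 830^2 = 688900 ≡ 2232 (mod 3239)
3238 = 2048 + 1024 + 128 + 32 + 4 + 2 in binary powers of 2.
So 5^3238 ≡ 2232 · 830 · 674 · 3173 · 625 · 25 ≡ 2770 (mod 3239).
Since 2770 ≠ 1, base 5 is a Fermat witness: 3239 is composite.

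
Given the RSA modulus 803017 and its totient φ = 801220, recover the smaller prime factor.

φ(n) = (p−1)(q−1) = n − (p+q) + 1, so p + q = 803017 − 801220 + 1 = 1798.
p and q are the roots of t² − 1798t + 803017 = 0.
Discriminant: 1798² − 4·803017 = 3232804 − 3212068 = 20736; √20736 = 144.
q = (1798 − 144)/2 = 827, p = (1798 + 144)/2 = 971.
Check: 827 · 971 = 803017.

827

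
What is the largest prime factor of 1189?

41

1189 = 29 · 41
41 is prime.
So 1189 = 29 · 41; the largest prime factor is 41.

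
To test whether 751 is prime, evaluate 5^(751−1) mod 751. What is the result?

5^1 ≡ 5 (mod 751)
5^2 ≡ 5^2 = 25 ≡ 25 (mod 751)
5^4 ≡ 25^2 = 625 ≡ 625 (mod 751)
5^8 ≡ 625^2 = 390625 ≡ 105 (mod 751)
5^16 ≡ 105^2 = 11025 ≡ 511 (mod 751)
5^32 ≡ 511^2 = 261121 ≡ 524 (mod 751)
5^64 ≡ 524^2 = 274576 ≡ 461 (mod 751)
5^128 ≡ 461^2 = 212521 ≡ 739 (mod 751)
5^256 ≡ 739^2 = 546121 ≡ 144 (mod 751)
5^512 ≡ 144^2 = 20736 ≡ 459 (mod 751)
750 = 512 + 128 + 64 + 32 + 8 + 4 + 2 in binary powers of 2.
So 5^750 ≡ 459 · 739 · 461 · 524 · 105 · 625 · 25 ≡ 1 (mod 751).
Since the result is 1, base 5 gives no evidence that 751 is composite.

1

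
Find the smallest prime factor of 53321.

53321 is odd.
Digit sum 14, not divisible by 3.
Ends in 1: not divisible by 5.
7: 53321 = 7·7617 + 2
11: 53321 = 11·4847 + 4
13: 53321 = 13·4101 + 8
17: 53321 = 17·3136 + 9
19: 53321 = 19·2806 + 7
23: 53321 = 23·2318 + 7
29: 53321 = 29·1838 + 19
31: 53321 = 31·1720 + 1
37: 53321 = 37·1441 + 4
41: 53321 = 41·1300 + 21
43: 53321 = 43·1240 + 1
47: 53321 = 47·1134 + 23
53: 53321 = 53·1006 + 3
59: 53321 = 59·903 + 44
61: 53321 = 61·874 + 7
67: 53321 = 67·795 + 56
71: 53321 = 71·751

71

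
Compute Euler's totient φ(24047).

Factor: 24047 = 139 · 173.
φ(24047) = (139−1) · (173−1) = 138 · 172 = 23736.

23736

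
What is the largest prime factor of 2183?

2183 = 37 · 59
59 is prime.
So 2183 = 37 · 59; the largest prime factor is 59.

59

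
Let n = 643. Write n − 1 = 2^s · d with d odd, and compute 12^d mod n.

643 − 1 = 642 = 2^1 · 321, so d = 321.
12^1 ≡ 12 (mod 643)
12^2 ≡ 12^2 = 144 ≡ 144 (mod 643)
12^4 ≡ 144^2 = 20736 ≡ 160 (mod 643)
12^8 ≡ 160^2 = 25600 ≡ 523 (mod 643)
12^16 ≡ 523^2 = 273529 ≡ 254 (mod 643)
12^32 ≡ 254^2 = 64516 ≡ 216 (mod 643)
12^64 ≡ 216^2 = 46656 ≡ 360 (mod 643)
12^128 ≡ 360^2 = 129600 ≡ 357 (mod 643)
12^256 ≡ 357^2 = 127449 ≡ 135 (mod 643)
321 = 256 + 64 + 1 in binary powers of 2.
So 12^321 ≡ 135 · 360 · 12 ≡ 642 (mod 643).
Since 12^d ≡ 642 (mod 643), base 12 does not prove 643 composite.

642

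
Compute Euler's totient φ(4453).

4320

Factor: 4453 = 61 · 73.
φ(4453) = (61−1) · (73−1) = 60 · 72 = 4320.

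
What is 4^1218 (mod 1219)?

630

4^1 ≡ 4 (mod 1219)
4^2 ≡ 4^2 = 16 ≡ 16 (mod 1219)
4^4 ≡ 16^2 = 256 ≡ 256 (mod 1219)
4^8 ≡ 256^2 = 65536 ≡ 929 (mod 1219)
4^16 ≡ 929^2 = 863041 ≡ 1208 (mod 1219)
4^32 ≡ 1208^2 = 1459264 ≡ 121 (mod 1219)
4^64 ≡ 121^2 = 14641 ≡ 13 (mod 1219)
4^128 ≡ 13^2 = 169 ≡ 169 (mod 1219)
4^256 ≡ 169^2 = 28561 ≡ 524 (mod 1219)
4^512 ≡ 524^2 = 274576 ≡ 301 (mod 1219)
4^1024 ≡ 301^2 = 90601 ≡ 395 (mod 1219)
1218 = 1024 + 128 + 64 + 2 in binary powers of 2.
So 4^1218 ≡ 395 · 169 · 13 · 16 ≡ 630 (mod 1219).
Since 630 ≠ 1, base 4 is a Fermat witness: 1219 is composite.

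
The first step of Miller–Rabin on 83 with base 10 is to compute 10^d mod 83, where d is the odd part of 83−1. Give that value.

83 − 1 = 82 = 2^1 · 41, so d = 41.
10^1 ≡ 10 (mod 83)
10^2 ≡ 10^2 = 100 ≡ 17 (mod 83)
10^4 ≡ 17^2 = 289 ≡ 40 (mod 83)
10^8 ≡ 40^2 = 1600 ≡ 23 (mod 83)
10^16 ≡ 23^2 = 529 ≡ 31 (mod 83)
10^32 ≡ 31^2 = 961 ≡ 48 (mod 83)
41 = 32 + 8 + 1 in binary powers of 2.
So 10^41 ≡ 48 · 23 · 10 ≡ 1 (mod 83).
Since 10^d ≡ 1 (mod 83), base 10 does not prove 83 composite.

1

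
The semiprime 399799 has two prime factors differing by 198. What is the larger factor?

Since p = q + 198, we have 399799 = q(q + 198), so q² + 198q − 399799 = 0.
Discriminant: 198² + 4·399799 = 39204 + 1599196 = 1638400; √1638400 = 1280.
q = (−198 + 1280)/2 = 541, and p = q + 198 = 739.
Check: 541 · 739 = 399799.

739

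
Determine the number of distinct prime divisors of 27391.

27391 = 7^2 · 559
559 = 13 · 43
27391 = 7^2 · 13 · 43, which has 3 distinct prime factors.

3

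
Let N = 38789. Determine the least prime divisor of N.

38789 is odd.
Digit sum 35, not divisible by 3.
Ends in 9: not divisible by 5.
7: 38789 = 7·5541 + 2
11: 38789 = 11·3526 + 3
13: 38789 = 13·2983 + 10
17: 38789 = 17·2281 + 12
19: 38789 = 19·2041 + 10
23: 38789 = 23·1686 + 11
29: 38789 = 29·1337 + 16
31: 38789 = 31·1251 + 8
37: 38789 = 37·1048 + 13
41: 38789 = 41·946 + 3
43: 38789 = 43·902 + 3
47: 38789 = 47·825 + 14
53: 38789 = 53·731 + 46
59: 38789 = 59·657 + 26
61: 38789 = 61·635 + 54
67: 38789 = 67·578 + 63
71: 38789 = 71·546 + 23
73: 38789 = 73·531 + 26
79: 38789 = 79·491

79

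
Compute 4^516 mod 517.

4^1 ≡ 4 (mod 517)
4^2 ≡ 4^2 = 16 ≡ 16 (mod 517)
4^4 ≡ 16^2 = 256 ≡ 256 (mod 517)
4^8 ≡ 256^2 = 65536 ≡ 394 (mod 517)
4^16 ≡ 394^2 = 155236 ≡ 136 (mod 517)
4^32 ≡ 136^2 = 18496 ≡ 401 (mod 517)
4^64 ≡ 401^2 = 160801 ≡ 14 (mod 517)
4^128 ≡ 14^2 = 196 ≡ 196 (mod 517)
4^256 ≡ 196^2 = 38416 ≡ 158 (mod 517)
4^512 ≡ 158^2 = 24964 ≡ 148 (mod 517)
516 = 512 + 4 in binary powers of 2.
So 4^516 ≡ 148 · 256 ≡ 147 (mod 517).
Since 147 ≠ 1, base 4 is a Fermat witness: 517 is composite.

147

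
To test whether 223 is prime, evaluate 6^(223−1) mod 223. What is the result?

1

6^1 ≡ 6 (mod 223)
6^2 ≡ 6^2 = 36 ≡ 36 (mod 223)
6^4 ≡ 36^2 = 1296 ≡ 181 (mod 223)
6^8 ≡ 181^2 = 32761 ≡ 203 (mod 223)
6^16 ≡ 203^2 = 41209 ≡ 177 (mod 223)
6^32 ≡ 177^2 = 31329 ≡ 109 (mod 223)
6^64 ≡ 109^2 = 11881 ≡ 62 (mod 223)
6^128 ≡ 62^2 = 3844 ≡ 53 (mod 223)
222 = 128 + 64 + 16 + 8 + 4 + 2 in binary powers of 2.
So 6^222 ≡ 53 · 62 · 177 · 203 · 181 · 36 ≡ 1 (mod 223).
Since the result is 1, base 6 gives no evidence that 223 is composite.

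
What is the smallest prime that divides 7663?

7663 is odd.
Digit sum 22, not divisible by 3.
Ends in 3: not divisible by 5.
7: 7663 = 7·1094 + 5
11: 7663 = 11·696 + 7
13: 7663 = 13·589 + 6
17: 7663 = 17·450 + 13
19: 7663 = 19·403 + 6
23: 7663 = 23·333 + 4
29: 7663 = 29·264 + 7
31: 7663 = 31·247 + 6
37: 7663 = 37·207 + 4
41: 7663 = 41·186 + 37
43: 7663 = 43·178 + 9
47: 7663 = 47·163 + 2
53: 7663 = 53·144 + 31
59: 7663 = 59·129 + 52
61: 7663 = 61·125 + 38
67: 7663 = 67·114 + 25
71: 7663 = 71·107 + 66
73: 7663 = 73·104 + 71
79: 7663 = 79·97

79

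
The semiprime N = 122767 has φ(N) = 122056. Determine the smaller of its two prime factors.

φ(n) = (p−1)(q−1) = n − (p+q) + 1, so p + q = 122767 − 122056 + 1 = 712.
p and q are the roots of t² − 712t + 122767 = 0.
Discriminant: 712² − 4·122767 = 506944 − 491068 = 15876; √15876 = 126.
q = (712 − 126)/2 = 293, p = (712 + 126)/2 = 419.
Check: 293 · 419 = 122767.

293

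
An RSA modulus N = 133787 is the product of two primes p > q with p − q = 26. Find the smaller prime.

353

Since p = q + 26, we have 133787 = q(q + 26), so q² + 26q − 133787 = 0.
Discriminant: 26² + 4·133787 = 676 + 535148 = 535824; √535824 = 732.
q = (−26 + 732)/2 = 353, and p = q + 26 = 379.
Check: 353 · 379 = 133787.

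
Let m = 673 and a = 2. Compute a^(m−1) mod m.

1

2^1 ≡ 2 (mod 673)
2^2 ≡ 2^2 = 4 ≡ 4 (mod 673)
2^4 ≡ 4^2 = 16 ≡ 16 (mod 673)
2^8 ≡ 16^2 = 256 ≡ 256 (mod 673)
2^16 ≡ 256^2 = 65536 ≡ 255 (mod 673)
2^32 ≡ 255^2 = 65025 ≡ 417 (mod 673)
2^64 ≡ 417^2 = 173889 ≡ 255 (mod 673)
2^128 ≡ 255^2 = 65025 ≡ 417 (mod 673)
2^256 ≡ 417^2 = 173889 ≡ 255 (mod 673)
2^512 ≡ 255^2 = 65025 ≡ 417 (mod 673)
672 = 512 + 128 + 32 in binary powers of 2.
So 2^672 ≡ 417 · 417 · 417 ≡ 1 (mod 673).
Since the result is 1, base 2 gives no evidence that 673 is composite.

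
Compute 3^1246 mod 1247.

608

3^1 ≡ 3 (mod 1247)
3^2 ≡ 3^2 = 9 ≡ 9 (mod 1247)
3^4 ≡ 9^2 = 81 ≡ 81 (mod 1247)
3^8 ≡ 81^2 = 6561 ≡ 326 (mod 1247)
3^16 ≡ 326^2 = 106276 ≡ 281 (mod 1247)
3^32 ≡ 281^2 = 78961 ≡ 400 (mod 1247)
3^64 ≡ 400^2 = 160000 ≡ 384 (mod 1247)
3^128 ≡ 384^2 = 147456 ≡ 310 (mod 1247)
3^256 ≡ 310^2 = 96100 ≡ 81 (mod 1247)
3^512 ≡ 81^2 = 6561 ≡ 326 (mod 1247)
3^1024 ≡ 326^2 = 106276 ≡ 281 (mod 1247)
1246 = 1024 + 128 + 64 + 16 + 8 + 4 + 2 in binary powers of 2.
So 3^1246 ≡ 281 · 310 · 384 · 281 · 326 · 81 · 9 ≡ 608 (mod 1247).
Since 608 ≠ 1, base 3 is a Fermat witness: 1247 is composite.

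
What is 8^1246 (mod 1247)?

8^1 ≡ 8 (mod 1247)
8^2 ≡ 8^2 = 64 ≡ 64 (mod 1247)
8^4 ≡ 64^2 = 4096 ≡ 355 (mod 1247)
8^8 ≡ 355^2 = 126025 ≡ 78 (mod 1247)
8^16 ≡ 78^2 = 6084 ≡ 1096 (mod 1247)
8^32 ≡ 1096^2 = 1201216 ≡ 355 (mod 1247)
8^64 ≡ 355^2 = 126025 ≡ 78 (mod 1247)
8^128 ≡ 78^2 = 6084 ≡ 1096 (mod 1247)
8^256 ≡ 1096^2 = 1201216 ≡ 355 (mod 1247)
8^512 ≡ 355^2 = 126025 ≡ 78 (mod 1247)
8^1024 ≡ 78^2 = 6084 ≡ 1096 (mod 1247)
1246 = 1024 + 128 + 64 + 16 + 8 + 4 + 2 in binary powers of 2.
So 8^1246 ≡ 1096 · 1096 · 78 · 1096 · 78 · 355 · 64 ≡ 173 (mod 1247).
Since 173 ≠ 1, base 8 is a Fermat witness: 1247 is composite.

173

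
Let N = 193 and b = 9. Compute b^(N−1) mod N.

9^1 ≡ 9 (mod 193)
9^2 ≡ 9^2 = 81 ≡ 81 (mod 193)
9^4 ≡ 81^2 = 6561 ≡ 192 (mod 193)
9^8 ≡ 192^2 = 36864 ≡ 1 (mod 193)
9^16 ≡ 1^2 = 1 ≡ 1 (mod 193)
9^32 ≡ 1^2 = 1 ≡ 1 (mod 193)
9^64 ≡ 1^2 = 1 ≡ 1 (mod 193)
9^128 ≡ 1^2 = 1 ≡ 1 (mod 193)
192 = 128 + 64 in binary powers of 2.
So 9^192 ≡ 1 · 1 ≡ 1 (mod 193).
Since the result is 1, base 9 gives no evidence that 193 is composite.

1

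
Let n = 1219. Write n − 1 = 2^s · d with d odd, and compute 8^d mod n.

1219 − 1 = 1218 = 2^1 · 609, so d = 609.
8^1 ≡ 8 (mod 1219)
8^2 ≡ 8^2 = 64 ≡ 64 (mod 1219)
8^4 ≡ 64^2 = 4096 ≡ 439 (mod 1219)
8^8 ≡ 439^2 = 192721 ≡ 119 (mod 1219)
8^16 ≡ 119^2 = 14161 ≡ 752 (mod 1219)
8^32 ≡ 752^2 = 565504 ≡ 1107 (mod 1219)
8^64 ≡ 1107^2 = 1225449 ≡ 354 (mod 1219)
8^128 ≡ 354^2 = 125316 ≡ 978 (mod 1219)
8^256 ≡ 978^2 = 956484 ≡ 788 (mod 1219)
8^512 ≡ 788^2 = 620944 ≡ 473 (mod 1219)
609 = 512 + 64 + 32 + 1 in binary powers of 2.
So 8^609 ≡ 473 · 354 · 1107 · 8 ≡ 393 (mod 1219).
Squaring chain: 393; never reaches −1, so base 8 is a Miller–Rabin witness that 1219 is composite.

393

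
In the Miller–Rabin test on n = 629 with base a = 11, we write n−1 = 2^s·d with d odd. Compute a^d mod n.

381

629 − 1 = 628 = 2^2 · 157, so d = 157.
11^1 ≡ 11 (mod 629)
11^2 ≡ 11^2 = 121 ≡ 121 (mod 629)
11^4 ≡ 121^2 = 14641 ≡ 174 (mod 629)
11^8 ≡ 174^2 = 30276 ≡ 84 (mod 629)
11^16 ≡ 84^2 = 7056 ≡ 137 (mod 629)
11^32 ≡ 137^2 = 18769 ≡ 528 (mod 629)
11^64 ≡ 528^2 = 278784 ≡ 137 (mod 629)
11^128 ≡ 137^2 = 18769 ≡ 528 (mod 629)
157 = 128 + 16 + 8 + 4 + 1 in binary powers of 2.
So 11^157 ≡ 528 · 137 · 84 · 174 · 11 ≡ 381 (mod 629).
Squaring chain: 381 → 491; never reaches −1, so base 11 is a Miller–Rabin witness that 629 is composite.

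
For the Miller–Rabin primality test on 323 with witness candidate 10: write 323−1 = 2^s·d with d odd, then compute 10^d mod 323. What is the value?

323 − 1 = 322 = 2^1 · 161, so d = 161.
10^1 ≡ 10 (mod 323)
10^2 ≡ 10^2 = 100 ≡ 100 (mod 323)
10^4 ≡ 100^2 = 10000 ≡ 310 (mod 323)
10^8 ≡ 310^2 = 96100 ≡ 169 (mod 323)
10^16 ≡ 169^2 = 28561 ≡ 137 (mod 323)
10^32 ≡ 137^2 = 18769 ≡ 35 (mod 323)
10^64 ≡ 35^2 = 1225 ≡ 256 (mod 323)
10^128 ≡ 256^2 = 65536 ≡ 290 (mod 323)
161 = 128 + 32 + 1 in binary powers of 2.
So 10^161 ≡ 290 · 35 · 10 ≡ 78 (mod 323).
Squaring chain: 78; never reaches −1, so base 10 is a Miller–Rabin witness that 323 is composite.

78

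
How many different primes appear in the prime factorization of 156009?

156009 = 3 · 52003
52003 = 7 · 7429
7429 = 17 · 437
437 = 19 · 23
156009 = 3 · 7 · 17 · 19 · 23, which has 5 distinct prime factors.

5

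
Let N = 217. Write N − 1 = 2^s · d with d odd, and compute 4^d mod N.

217 − 1 = 216 = 2^3 · 27, so d = 27.
4^1 ≡ 4 (mod 217)
4^2 ≡ 4^2 = 16 ≡ 16 (mod 217)
4^4 ≡ 16^2 = 256 ≡ 39 (mod 217)
4^8 ≡ 39^2 = 1521 ≡ 2 (mod 217)
4^16 ≡ 2^2 = 4 ≡ 4 (mod 217)
27 = 16 + 8 + 2 + 1 in binary powers of 2.
So 4^27 ≡ 4 · 2 · 16 · 4 ≡ 78 (mod 217).
Squaring chain: 78 → 8 → 64; never reaches −1, so base 4 is a Miller–Rabin witness that 217 is composite.

78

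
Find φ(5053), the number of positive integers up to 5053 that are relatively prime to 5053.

4860

Factor: 5053 = 31 · 163.
φ(5053) = (31−1) · (163−1) = 30 · 162 = 4860.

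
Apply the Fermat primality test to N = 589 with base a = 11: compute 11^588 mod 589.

11^1 ≡ 11 (mod 589)
11^2 ≡ 11^2 = 121 ≡ 121 (mod 589)
11^4 ≡ 121^2 = 14641 ≡ 505 (mod 589)
11^8 ≡ 505^2 = 255025 ≡ 577 (mod 589)
11^16 ≡ 577^2 = 332929 ≡ 144 (mod 589)
11^32 ≡ 144^2 = 20736 ≡ 121 (mod 589)
11^64 ≡ 121^2 = 14641 ≡ 505 (mod 589)
11^128 ≡ 505^2 = 255025 ≡ 577 (mod 589)
11^256 ≡ 577^2 = 332929 ≡ 144 (mod 589)
11^512 ≡ 144^2 = 20736 ≡ 121 (mod 589)
588 = 512 + 64 + 8 + 4 in binary powers of 2.
So 11^588 ≡ 121 · 505 · 577 · 505 ≡ 343 (mod 589).
Since 343 ≠ 1, base 11 is a Fermat witness: 589 is composite.

343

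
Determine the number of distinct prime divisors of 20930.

20930 = 2 · 10465
10465 = 5 · 2093
2093 = 7 · 299
299 = 13 · 23
20930 = 2 · 5 · 7 · 13 · 23, which has 5 distinct prime factors.

5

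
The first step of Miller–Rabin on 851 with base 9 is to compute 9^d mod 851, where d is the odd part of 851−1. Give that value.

303

851 − 1 = 850 = 2^1 · 425, so d = 425.
9^1 ≡ 9 (mod 851)
9^2 ≡ 9^2 = 81 ≡ 81 (mod 851)
9^4 ≡ 81^2 = 6561 ≡ 604 (mod 851)
9^8 ≡ 604^2 = 364816 ≡ 588 (mod 851)
9^16 ≡ 588^2 = 345744 ≡ 238 (mod 851)
9^32 ≡ 238^2 = 56644 ≡ 478 (mod 851)
9^64 ≡ 478^2 = 228484 ≡ 416 (mod 851)
9^128 ≡ 416^2 = 173056 ≡ 303 (mod 851)
9^256 ≡ 303^2 = 91809 ≡ 752 (mod 851)
425 = 256 + 128 + 32 + 8 + 1 in binary powers of 2.
So 9^425 ≡ 752 · 303 · 478 · 588 · 9 ≡ 303 (mod 851).
Squaring chain: 303; never reaches −1, so base 9 is a Miller–Rabin witness that 851 is composite.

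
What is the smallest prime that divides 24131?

59

24131 is odd.
Digit sum 11, not divisible by 3.
Ends in 1: not divisible by 5.
7: 24131 = 7·3447 + 2
11: 24131 = 11·2193 + 8
13: 24131 = 13·1856 + 3
17: 24131 = 17·1419 + 8
19: 24131 = 19·1270 + 1
23: 24131 = 23·1049 + 4
29: 24131 = 29·832 + 3
31: 24131 = 31·778 + 13
37: 24131 = 37·652 + 7
41: 24131 = 41·588 + 23
43: 24131 = 43·561 + 8
47: 24131 = 47·513 + 20
53: 24131 = 53·455 + 16
59: 24131 = 59·409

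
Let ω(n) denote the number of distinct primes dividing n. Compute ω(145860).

6

145860 = 2^2 · 36465
36465 = 3 · 12155
12155 = 5 · 2431
2431 = 11 · 221
221 = 13 · 17
145860 = 2^2 · 3 · 5 · 11 · 13 · 17, which has 6 distinct prime factors.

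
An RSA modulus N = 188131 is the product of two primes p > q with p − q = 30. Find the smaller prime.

Since p = q + 30, we have 188131 = q(q + 30), so q² + 30q − 188131 = 0.
Discriminant: 30² + 4·188131 = 900 + 752524 = 753424; √753424 = 868.
q = (−30 + 868)/2 = 419, and p = q + 30 = 449.
Check: 419 · 449 = 188131.

419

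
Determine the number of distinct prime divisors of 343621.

343621 = 17^2 · 1189
1189 = 29 · 41
343621 = 17^2 · 29 · 41, which has 3 distinct prime factors.

3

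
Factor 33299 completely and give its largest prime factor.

71

33299 = 7 · 4757
4757 = 67 · 71
71 is prime.
So 33299 = 7 · 67 · 71; the largest prime factor is 71.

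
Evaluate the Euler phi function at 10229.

Factor: 10229 = 53 · 193.
φ(10229) = (53−1) · (193−1) = 52 · 192 = 9984.

9984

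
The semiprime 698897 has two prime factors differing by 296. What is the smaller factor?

Since p = q + 296, we have 698897 = q(q + 296), so q² + 296q − 698897 = 0.
Discriminant: 296² + 4·698897 = 87616 + 2795588 = 2883204; √2883204 = 1698.
q = (−296 + 1698)/2 = 701, and p = q + 296 = 997.
Check: 701 · 997 = 698897.

701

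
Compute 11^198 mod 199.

1

11^1 ≡ 11 (mod 199)
11^2 ≡ 11^2 = 121 ≡ 121 (mod 199)
11^4 ≡ 121^2 = 14641 ≡ 114 (mod 199)
11^8 ≡ 114^2 = 12996 ≡ 61 (mod 199)
11^16 ≡ 61^2 = 3721 ≡ 139 (mod 199)
11^32 ≡ 139^2 = 19321 ≡ 18 (mod 199)
11^64 ≡ 18^2 = 324 ≡ 125 (mod 199)
11^128 ≡ 125^2 = 15625 ≡ 103 (mod 199)
198 = 128 + 64 + 4 + 2 in binary powers of 2.
So 11^198 ≡ 103 · 125 · 114 · 121 ≡ 1 (mod 199).
Since the result is 1, base 11 gives no evidence that 199 is composite.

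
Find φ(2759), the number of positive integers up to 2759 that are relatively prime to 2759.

Factor: 2759 = 31 · 89.
φ(2759) = (31−1) · (89−1) = 30 · 88 = 2640.

2640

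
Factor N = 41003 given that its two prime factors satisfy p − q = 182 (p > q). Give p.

313

Since p = q + 182, we have 41003 = q(q + 182), so q² + 182q − 41003 = 0.
Discriminant: 182² + 4·41003 = 33124 + 164012 = 197136; √197136 = 444.
q = (−182 + 444)/2 = 131, and p = q + 182 = 313.
Check: 131 · 313 = 41003.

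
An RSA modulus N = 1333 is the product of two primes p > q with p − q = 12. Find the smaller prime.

Since p = q + 12, we have 1333 = q(q + 12), so q² + 12q − 1333 = 0.
Discriminant: 12² + 4·1333 = 144 + 5332 = 5476; √5476 = 74.
q = (−12 + 74)/2 = 31, and p = q + 12 = 43.
Check: 31 · 43 = 1333.

31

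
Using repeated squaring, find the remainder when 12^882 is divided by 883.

1

12^1 ≡ 12 (mod 883)
12^2 ≡ 12^2 = 144 ≡ 144 (mod 883)
12^4 ≡ 144^2 = 20736 ≡ 427 (mod 883)
12^8 ≡ 427^2 = 182329 ≡ 431 (mod 883)
12^16 ≡ 431^2 = 185761 ≡ 331 (mod 883)
12^32 ≡ 331^2 = 109561 ≡ 69 (mod 883)
12^64 ≡ 69^2 = 4761 ≡ 346 (mod 883)
12^128 ≡ 346^2 = 119716 ≡ 511 (mod 883)
12^256 ≡ 511^2 = 261121 ≡ 636 (mod 883)
12^512 ≡ 636^2 = 404496 ≡ 82 (mod 883)
882 = 512 + 256 + 64 + 32 + 16 + 2 in binary powers of 2.
So 12^882 ≡ 82 · 636 · 346 · 69 · 331 · 144 ≡ 1 (mod 883).
Since the result is 1, base 12 gives no evidence that 883 is composite.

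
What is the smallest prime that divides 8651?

41

8651 is odd.
Digit sum 20, not divisible by 3.
Ends in 1: not divisible by 5.
7: 8651 = 7·1235 + 6
11: 8651 = 11·786 + 5
13: 8651 = 13·665 + 6
17: 8651 = 17·508 + 15
19: 8651 = 19·455 + 6
23: 8651 = 23·376 + 3
29: 8651 = 29·298 + 9
31: 8651 = 31·279 + 2
37: 8651 = 37·233 + 30
41: 8651 = 41·211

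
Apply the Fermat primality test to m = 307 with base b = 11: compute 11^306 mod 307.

11^1 ≡ 11 (mod 307)
11^2 ≡ 11^2 = 121 ≡ 121 (mod 307)
11^4 ≡ 121^2 = 14641 ≡ 212 (mod 307)
11^8 ≡ 212^2 = 44944 ≡ 122 (mod 307)
11^16 ≡ 122^2 = 14884 ≡ 148 (mod 307)
11^32 ≡ 148^2 = 21904 ≡ 107 (mod 307)
11^64 ≡ 107^2 = 11449 ≡ 90 (mod 307)
11^128 ≡ 90^2 = 8100 ≡ 118 (mod 307)
11^256 ≡ 118^2 = 13924 ≡ 109 (mod 307)
306 = 256 + 32 + 16 + 2 in binary powers of 2.
So 11^306 ≡ 109 · 107 · 148 · 121 ≡ 1 (mod 307).
Since the result is 1, base 11 gives no evidence that 307 is composite.

1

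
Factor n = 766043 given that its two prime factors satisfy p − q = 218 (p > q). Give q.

Since p = q + 218, we have 766043 = q(q + 218), so q² + 218q − 766043 = 0.
Discriminant: 218² + 4·766043 = 47524 + 3064172 = 3111696; √3111696 = 1764.
q = (−218 + 1764)/2 = 773, and p = q + 218 = 991.
Check: 773 · 991 = 766043.

773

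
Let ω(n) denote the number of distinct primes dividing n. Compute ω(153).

2

153 = 3^2 · 17
153 = 3^2 · 17, which has 2 distinct prime factors.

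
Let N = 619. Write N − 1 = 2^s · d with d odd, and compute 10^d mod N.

618

619 − 1 = 618 = 2^1 · 309, so d = 309.
10^1 ≡ 10 (mod 619)
10^2 ≡ 10^2 = 100 ≡ 100 (mod 619)
10^4 ≡ 100^2 = 10000 ≡ 96 (mod 619)
10^8 ≡ 96^2 = 9216 ≡ 550 (mod 619)
10^16 ≡ 550^2 = 302500 ≡ 428 (mod 619)
10^32 ≡ 428^2 = 183184 ≡ 579 (mod 619)
10^64 ≡ 579^2 = 335241 ≡ 362 (mod 619)
10^128 ≡ 362^2 = 131044 ≡ 435 (mod 619)
10^256 ≡ 435^2 = 189225 ≡ 430 (mod 619)
309 = 256 + 32 + 16 + 4 + 1 in binary powers of 2.
So 10^309 ≡ 430 · 579 · 428 · 96 · 10 ≡ 618 (mod 619).
Since 10^d ≡ 618 (mod 619), base 10 does not prove 619 composite.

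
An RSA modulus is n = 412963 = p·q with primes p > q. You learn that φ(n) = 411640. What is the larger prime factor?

φ(n) = (p−1)(q−1) = n − (p+q) + 1, so p + q = 412963 − 411640 + 1 = 1324.
p and q are the roots of t² − 1324t + 412963 = 0.
Discriminant: 1324² − 4·412963 = 1752976 − 1651852 = 101124; √101124 = 318.
q = (1324 − 318)/2 = 503, p = (1324 + 318)/2 = 821.
Check: 503 · 821 = 412963.

821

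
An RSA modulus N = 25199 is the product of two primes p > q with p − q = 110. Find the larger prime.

Since p = q + 110, we have 25199 = q(q + 110), so q² + 110q − 25199 = 0.
Discriminant: 110² + 4·25199 = 12100 + 100796 = 112896; √112896 = 336.
q = (−110 + 336)/2 = 113, and p = q + 110 = 223.
Check: 113 · 223 = 25199.

223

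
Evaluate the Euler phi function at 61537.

Factor: 61537 = 7 · 59 · 149.
φ(61537) = (7−1) · (59−1) · (149−1) = 6 · 58 · 148 = 51504.

51504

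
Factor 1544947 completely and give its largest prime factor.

61

1544947 = 19 · 81313
81313 = 31 · 2623
2623 = 43 · 61
61 is prime.
So 1544947 = 19 · 31 · 43 · 61; the largest prime factor is 61.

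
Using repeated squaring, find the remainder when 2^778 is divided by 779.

605

2^1 ≡ 2 (mod 779)
2^2 ≡ 2^2 = 4 ≡ 4 (mod 779)
2^4 ≡ 4^2 = 16 ≡ 16 (mod 779)
2^8 ≡ 16^2 = 256 ≡ 256 (mod 779)
2^16 ≡ 256^2 = 65536 ≡ 100 (mod 779)
2^32 ≡ 100^2 = 10000 ≡ 652 (mod 779)
2^64 ≡ 652^2 = 425104 ≡ 549 (mod 779)
2^128 ≡ 549^2 = 301401 ≡ 707 (mod 779)
2^256 ≡ 707^2 = 499849 ≡ 510 (mod 779)
2^512 ≡ 510^2 = 260100 ≡ 693 (mod 779)
778 = 512 + 256 + 8 + 2 in binary powers of 2.
So 2^778 ≡ 693 · 510 · 256 · 4 ≡ 605 (mod 779).
Since 605 ≠ 1, base 2 is a Fermat witness: 779 is composite.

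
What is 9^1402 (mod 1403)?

813

9^1 ≡ 9 (mod 1403)
9^2 ≡ 9^2 = 81 ≡ 81 (mod 1403)
9^4 ≡ 81^2 = 6561 ≡ 949 (mod 1403)
9^8 ≡ 949^2 = 900601 ≡ 1278 (mod 1403)
9^16 ≡ 1278^2 = 1633284 ≡ 192 (mod 1403)
9^32 ≡ 192^2 = 36864 ≡ 386 (mod 1403)
9^64 ≡ 386^2 = 148996 ≡ 278 (mod 1403)
9^128 ≡ 278^2 = 77284 ≡ 119 (mod 1403)
9^256 ≡ 119^2 = 14161 ≡ 131 (mod 1403)
9^512 ≡ 131^2 = 17161 ≡ 325 (mod 1403)
9^1024 ≡ 325^2 = 105625 ≡ 400 (mod 1403)
1402 = 1024 + 256 + 64 + 32 + 16 + 8 + 2 in binary powers of 2.
So 9^1402 ≡ 400 · 131 · 278 · 386 · 192 · 1278 · 81 ≡ 813 (mod 1403).
Since 813 ≠ 1, base 9 is a Fermat witness: 1403 is composite.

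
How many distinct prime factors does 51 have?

51 = 3 · 17
51 = 3 · 17, which has 2 distinct prime factors.

2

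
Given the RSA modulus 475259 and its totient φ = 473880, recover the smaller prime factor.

φ(n) = (p−1)(q−1) = n − (p+q) + 1, so p + q = 475259 − 473880 + 1 = 1380.
p and q are the roots of t² − 1380t + 475259 = 0.
Discriminant: 1380² − 4·475259 = 1904400 − 1901036 = 3364; √3364 = 58.
q = (1380 − 58)/2 = 661, p = (1380 + 58)/2 = 719.
Check: 661 · 719 = 475259.

661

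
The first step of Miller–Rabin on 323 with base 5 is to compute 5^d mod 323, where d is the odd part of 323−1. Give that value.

323 − 1 = 322 = 2^1 · 161, so d = 161.
5^1 ≡ 5 (mod 323)
5^2 ≡ 5^2 = 25 ≡ 25 (mod 323)
5^4 ≡ 25^2 = 625 ≡ 302 (mod 323)
5^8 ≡ 302^2 = 91204 ≡ 118 (mod 323)
5^16 ≡ 118^2 = 13924 ≡ 35 (mod 323)
5^32 ≡ 35^2 = 1225 ≡ 256 (mod 323)
5^64 ≡ 256^2 = 65536 ≡ 290 (mod 323)
5^128 ≡ 290^2 = 84100 ≡ 120 (mod 323)
161 = 128 + 32 + 1 in binary powers of 2.
So 5^161 ≡ 120 · 256 · 5 ≡ 175 (mod 323).
Squaring chain: 175; never reaches −1, so base 5 is a Miller–Rabin witness that 323 is composite.

175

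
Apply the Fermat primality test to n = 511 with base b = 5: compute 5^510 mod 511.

295

5^1 ≡ 5 (mod 511)
5^2 ≡ 5^2 = 25 ≡ 25 (mod 511)
5^4 ≡ 25^2 = 625 ≡ 114 (mod 511)
5^8 ≡ 114^2 = 12996 ≡ 221 (mod 511)
5^16 ≡ 221^2 = 48841 ≡ 296 (mod 511)
5^32 ≡ 296^2 = 87616 ≡ 235 (mod 511)
5^64 ≡ 235^2 = 55225 ≡ 37 (mod 511)
5^128 ≡ 37^2 = 1369 ≡ 347 (mod 511)
5^256 ≡ 347^2 = 120409 ≡ 324 (mod 511)
510 = 256 + 128 + 64 + 32 + 16 + 8 + 4 + 2 in binary powers of 2.
So 5^510 ≡ 324 · 347 · 37 · 235 · 296 · 221 · 114 · 25 ≡ 295 (mod 511).
Since 295 ≠ 1, base 5 is a Fermat witness: 511 is composite.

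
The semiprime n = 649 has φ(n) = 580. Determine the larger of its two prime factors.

59

φ(n) = (p−1)(q−1) = n − (p+q) + 1, so p + q = 649 − 580 + 1 = 70.
p and q are the roots of t² − 70t + 649 = 0.
Discriminant: 70² − 4·649 = 4900 − 2596 = 2304; √2304 = 48.
q = (70 − 48)/2 = 11, p = (70 + 48)/2 = 59.
Check: 11 · 59 = 649.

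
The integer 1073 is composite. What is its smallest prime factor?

29

1073 is odd.
Digit sum 11, not divisible by 3.
Ends in 3: not divisible by 5.
7: 1073 = 7·153 + 2
11: 1073 = 11·97 + 6
13: 1073 = 13·82 + 7
17: 1073 = 17·63 + 2
19: 1073 = 19·56 + 9
23: 1073 = 23·46 + 15
29: 1073 = 29·37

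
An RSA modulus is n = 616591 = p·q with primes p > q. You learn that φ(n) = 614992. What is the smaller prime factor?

φ(n) = (p−1)(q−1) = n − (p+q) + 1, so p + q = 616591 − 614992 + 1 = 1600.
p and q are the roots of t² − 1600t + 616591 = 0.
Discriminant: 1600² − 4·616591 = 2560000 − 2466364 = 93636; √93636 = 306.
q = (1600 − 306)/2 = 647, p = (1600 + 306)/2 = 953.
Check: 647 · 953 = 616591.

647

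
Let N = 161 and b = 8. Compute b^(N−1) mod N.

36

8^1 ≡ 8 (mod 161)
8^2 ≡ 8^2 = 64 ≡ 64 (mod 161)
8^4 ≡ 64^2 = 4096 ≡ 71 (mod 161)
8^8 ≡ 71^2 = 5041 ≡ 50 (mod 161)
8^16 ≡ 50^2 = 2500 ≡ 85 (mod 161)
8^32 ≡ 85^2 = 7225 ≡ 141 (mod 161)
8^64 ≡ 141^2 = 19881 ≡ 78 (mod 161)
8^128 ≡ 78^2 = 6084 ≡ 127 (mod 161)
160 = 128 + 32 in binary powers of 2.
So 8^160 ≡ 127 · 141 ≡ 36 (mod 161).
Since 36 ≠ 1, base 8 is a Fermat witness: 161 is composite.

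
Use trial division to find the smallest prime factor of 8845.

5

8845 is odd.
Digit sum 25, not divisible by 3.
Ends in 5: divisible by 5.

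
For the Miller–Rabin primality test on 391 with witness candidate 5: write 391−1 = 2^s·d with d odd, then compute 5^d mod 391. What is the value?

329

391 − 1 = 390 = 2^1 · 195, so d = 195.
5^1 ≡ 5 (mod 391)
5^2 ≡ 5^2 = 25 ≡ 25 (mod 391)
5^4 ≡ 25^2 = 625 ≡ 234 (mod 391)
5^8 ≡ 234^2 = 54756 ≡ 16 (mod 391)
5^16 ≡ 16^2 = 256 ≡ 256 (mod 391)
5^32 ≡ 256^2 = 65536 ≡ 239 (mod 391)
5^64 ≡ 239^2 = 57121 ≡ 35 (mod 391)
5^128 ≡ 35^2 = 1225 ≡ 52 (mod 391)
195 = 128 + 64 + 2 + 1 in binary powers of 2.
So 5^195 ≡ 52 · 35 · 25 · 5 ≡ 329 (mod 391).
Squaring chain: 329; never reaches −1, so base 5 is a Miller–Rabin witness that 391 is composite.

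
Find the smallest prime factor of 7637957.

79

7637957 is odd.
Digit sum 44, not divisible by 3.
Ends in 7: not divisible by 5.
7: 7637957 = 7·1091136 + 5
11: 7637957 = 11·694359 + 8
13: 7637957 = 13·587535 + 2
17: 7637957 = 17·449291 + 10
19: 7637957 = 19·401997 + 14
23: 7637957 = 23·332085 + 2
29: 7637957 = 29·263377 + 24
31: 7637957 = 31·246385 + 22
37: 7637957 = 37·206431 + 10
41: 7637957 = 41·186291 + 26
43: 7637957 = 43·177626 + 39
47: 7637957 = 47·162509 + 34
53: 7637957 = 53·144112 + 21
59: 7637957 = 59·129456 + 53
61: 7637957 = 61·125212 + 25
67: 7637957 = 67·113999 + 24
71: 7637957 = 71·107576 + 61
73: 7637957 = 73·104629 + 40
79: 7637957 = 79·96683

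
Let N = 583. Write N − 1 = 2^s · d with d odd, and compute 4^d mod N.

583 − 1 = 582 = 2^1 · 291, so d = 291.
4^1 ≡ 4 (mod 583)
4^2 ≡ 4^2 = 16 ≡ 16 (mod 583)
4^4 ≡ 16^2 = 256 ≡ 256 (mod 583)
4^8 ≡ 256^2 = 65536 ≡ 240 (mod 583)
4^16 ≡ 240^2 = 57600 ≡ 466 (mod 583)
4^32 ≡ 466^2 = 217156 ≡ 280 (mod 583)
4^64 ≡ 280^2 = 78400 ≡ 278 (mod 583)
4^128 ≡ 278^2 = 77284 ≡ 328 (mod 583)
4^256 ≡ 328^2 = 107584 ≡ 312 (mod 583)
291 = 256 + 32 + 2 + 1 in binary powers of 2.
So 4^291 ≡ 312 · 280 · 16 · 4 ≡ 70 (mod 583).
Squaring chain: 70; never reaches −1, so base 4 is a Miller–Rabin witness that 583 is composite.

70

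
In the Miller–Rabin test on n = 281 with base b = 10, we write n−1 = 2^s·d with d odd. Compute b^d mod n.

281 − 1 = 280 = 2^3 · 35, so d = 35.
10^1 ≡ 10 (mod 281)
10^2 ≡ 10^2 = 100 ≡ 100 (mod 281)
10^4 ≡ 100^2 = 10000 ≡ 165 (mod 281)
10^8 ≡ 165^2 = 27225 ≡ 249 (mod 281)
10^16 ≡ 249^2 = 62001 ≡ 181 (mod 281)
10^32 ≡ 181^2 = 32761 ≡ 165 (mod 281)
35 = 32 + 2 + 1 in binary powers of 2.
So 10^35 ≡ 165 · 100 · 10 ≡ 53 (mod 281).
Squaring chain: 53 → 280 → 1; reaches −1, so base 10 does not prove 281 composite.

53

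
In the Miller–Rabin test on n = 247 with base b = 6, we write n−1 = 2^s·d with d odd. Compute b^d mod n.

247 − 1 = 246 = 2^1 · 123, so d = 123.
6^1 ≡ 6 (mod 247)
6^2 ≡ 6^2 = 36 ≡ 36 (mod 247)
6^4 ≡ 36^2 = 1296 ≡ 61 (mod 247)
6^8 ≡ 61^2 = 3721 ≡ 16 (mod 247)
6^16 ≡ 16^2 = 256 ≡ 9 (mod 247)
6^32 ≡ 9^2 = 81 ≡ 81 (mod 247)
6^64 ≡ 81^2 = 6561 ≡ 139 (mod 247)
123 = 64 + 32 + 16 + 8 + 2 + 1 in binary powers of 2.
So 6^123 ≡ 139 · 81 · 9 · 16 · 36 · 6 ≡ 125 (mod 247).
Squaring chain: 125; never reaches −1, so base 6 is a Miller–Rabin witness that 247 is composite.

125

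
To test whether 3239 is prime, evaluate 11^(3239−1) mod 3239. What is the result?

3013

11^1 ≡ 11 (mod 3239)
11^2 ≡ 11^2 = 121 ≡ 121 (mod 3239)
11^4 ≡ 121^2 = 14641 ≡ 1685 (mod 3239)
11^8 ≡ 1685^2 = 2839225 ≡ 1861 (mod 3239)
11^16 ≡ 1861^2 = 3463321 ≡ 830 (mod 3239)
11^32 ≡ 830^2 = 688900 ≡ 2232 (mod 3239)
11^64 ≡ 2232^2 = 4981824 ≡ 242 (mod 3239)
11^128 ≡ 242^2 = 58564 ≡ 262 (mod 3239)
11^256 ≡ 262^2 = 68644 ≡ 625 (mod 3239)
11^512 ≡ 625^2 = 390625 ≡ 1945 (mod 3239)
11^1024 ≡ 1945^2 = 3783025 ≡ 3112 (mod 3239)
11^2048 ≡ 3112^2 = 9684544 ≡ 3173 (mod 3239)
3238 = 2048 + 1024 + 128 + 32 + 4 + 2 in binary powers of 2.
So 11^3238 ≡ 3173 · 3112 · 262 · 2232 · 1685 · 121 ≡ 3013 (mod 3239).
Since 3013 ≠ 1, base 11 is a Fermat witness: 3239 is composite.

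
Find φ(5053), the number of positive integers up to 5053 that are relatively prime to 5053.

4860

Factor: 5053 = 31 · 163.
φ(5053) = (31−1) · (163−1) = 30 · 162 = 4860.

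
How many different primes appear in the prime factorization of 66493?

66493 = 7^2 · 1357
1357 = 23 · 59
66493 = 7^2 · 23 · 59, which has 3 distinct prime factors.

3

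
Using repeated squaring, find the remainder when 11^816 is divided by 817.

666

11^1 ≡ 11 (mod 817)
11^2 ≡ 11^2 = 121 ≡ 121 (mod 817)
11^4 ≡ 121^2 = 14641 ≡ 752 (mod 817)
11^8 ≡ 752^2 = 565504 ≡ 140 (mod 817)
11^16 ≡ 140^2 = 19600 ≡ 809 (mod 817)
11^32 ≡ 809^2 = 654481 ≡ 64 (mod 817)
11^64 ≡ 64^2 = 4096 ≡ 11 (mod 817)
11^128 ≡ 11^2 = 121 ≡ 121 (mod 817)
11^256 ≡ 121^2 = 14641 ≡ 752 (mod 817)
11^512 ≡ 752^2 = 565504 ≡ 140 (mod 817)
816 = 512 + 256 + 32 + 16 in binary powers of 2.
So 11^816 ≡ 140 · 752 · 64 · 809 ≡ 666 (mod 817).
Since 666 ≠ 1, base 11 is a Fermat witness: 817 is composite.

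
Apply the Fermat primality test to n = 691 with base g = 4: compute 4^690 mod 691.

1

4^1 ≡ 4 (mod 691)
4^2 ≡ 4^2 = 16 ≡ 16 (mod 691)
4^4 ≡ 16^2 = 256 ≡ 256 (mod 691)
4^8 ≡ 256^2 = 65536 ≡ 582 (mod 691)
4^16 ≡ 582^2 = 338724 ≡ 134 (mod 691)
4^32 ≡ 134^2 = 17956 ≡ 681 (mod 691)
4^64 ≡ 681^2 = 463761 ≡ 100 (mod 691)
4^128 ≡ 100^2 = 10000 ≡ 326 (mod 691)
4^256 ≡ 326^2 = 106276 ≡ 553 (mod 691)
4^512 ≡ 553^2 = 305809 ≡ 387 (mod 691)
690 = 512 + 128 + 32 + 16 + 2 in binary powers of 2.
So 4^690 ≡ 387 · 326 · 681 · 134 · 16 ≡ 1 (mod 691).
Since the result is 1, base 4 gives no evidence that 691 is composite.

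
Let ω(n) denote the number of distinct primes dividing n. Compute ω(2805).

4

2805 = 3 · 935
935 = 5 · 187
187 = 11 · 17
2805 = 3 · 5 · 11 · 17, which has 4 distinct prime factors.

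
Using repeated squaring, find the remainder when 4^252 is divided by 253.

4^1 ≡ 4 (mod 253)
4^2 ≡ 4^2 = 16 ≡ 16 (mod 253)
4^4 ≡ 16^2 = 256 ≡ 3 (mod 253)
4^8 ≡ 3^2 = 9 ≡ 9 (mod 253)
4^16 ≡ 9^2 = 81 ≡ 81 (mod 253)
4^32 ≡ 81^2 = 6561 ≡ 236 (mod 253)
4^64 ≡ 236^2 = 55696 ≡ 36 (mod 253)
4^128 ≡ 36^2 = 1296 ≡ 31 (mod 253)
252 = 128 + 64 + 32 + 16 + 8 + 4 in binary powers of 2.
So 4^252 ≡ 31 · 36 · 236 · 81 · 9 · 3 ≡ 236 (mod 253).
Since 236 ≠ 1, base 4 is a Fermat witness: 253 is composite.

236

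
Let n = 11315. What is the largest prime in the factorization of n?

11315 = 5 · 2263
2263 = 31 · 73
73 is prime.
So 11315 = 5 · 31 · 73; the largest prime factor is 73.

73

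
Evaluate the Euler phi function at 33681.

Factor: 33681 = 3 · 103 · 109.
φ(33681) = (3−1) · (103−1) · (109−1) = 2 · 102 · 108 = 22032.

22032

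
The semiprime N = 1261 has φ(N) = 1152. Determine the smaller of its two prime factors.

φ(n) = (p−1)(q−1) = n − (p+q) + 1, so p + q = 1261 − 1152 + 1 = 110.
p and q are the roots of t² − 110t + 1261 = 0.
Discriminant: 110² − 4·1261 = 12100 − 5044 = 7056; √7056 = 84.
q = (110 − 84)/2 = 13, p = (110 + 84)/2 = 97.
Check: 13 · 97 = 1261.

13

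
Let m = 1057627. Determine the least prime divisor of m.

31

1057627 is odd.
Digit sum 28, not divisible by 3.
Ends in 7: not divisible by 5.
7: 1057627 = 7·151089 + 4
11: 1057627 = 11·96147 + 10
13: 1057627 = 13·81355 + 12
17: 1057627 = 17·62213 + 6
19: 1057627 = 19·55664 + 11
23: 1057627 = 23·45983 + 18
29: 1057627 = 29·36469 + 26
31: 1057627 = 31·34117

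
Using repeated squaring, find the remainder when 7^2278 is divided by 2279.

982

7^1 ≡ 7 (mod 2279)
7^2 ≡ 7^2 = 49 ≡ 49 (mod 2279)
7^4 ≡ 49^2 = 2401 ≡ 122 (mod 2279)
7^8 ≡ 122^2 = 14884 ≡ 1210 (mod 2279)
7^16 ≡ 1210^2 = 1464100 ≡ 982 (mod 2279)
7^32 ≡ 982^2 = 964324 ≡ 307 (mod 2279)
7^64 ≡ 307^2 = 94249 ≡ 810 (mod 2279)
7^128 ≡ 810^2 = 656100 ≡ 2027 (mod 2279)
7^256 ≡ 2027^2 = 4108729 ≡ 1971 (mod 2279)
7^512 ≡ 1971^2 = 3884841 ≡ 1425 (mod 2279)
7^1024 ≡ 1425^2 = 2030625 ≡ 36 (mod 2279)
7^2048 ≡ 36^2 = 1296 ≡ 1296 (mod 2279)
2278 = 2048 + 128 + 64 + 32 + 4 + 2 in binary powers of 2.
So 7^2278 ≡ 1296 · 2027 · 810 · 307 · 122 · 49 ≡ 982 (mod 2279).
Since 982 ≠ 1, base 7 is a Fermat witness: 2279 is composite.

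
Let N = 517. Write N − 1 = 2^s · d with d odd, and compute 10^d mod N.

517 − 1 = 516 = 2^2 · 129, so d = 129.
10^1 ≡ 10 (mod 517)
10^2 ≡ 10^2 = 100 ≡ 100 (mod 517)
10^4 ≡ 100^2 = 10000 ≡ 177 (mod 517)
10^8 ≡ 177^2 = 31329 ≡ 309 (mod 517)
10^16 ≡ 309^2 = 95481 ≡ 353 (mod 517)
10^32 ≡ 353^2 = 124609 ≡ 12 (mod 517)
10^64 ≡ 12^2 = 144 ≡ 144 (mod 517)
10^128 ≡ 144^2 = 20736 ≡ 56 (mod 517)
129 = 128 + 1 in binary powers of 2.
So 10^129 ≡ 56 · 10 ≡ 43 (mod 517).
Squaring chain: 43 → 298; never reaches −1, so base 10 is a Miller–Rabin witness that 517 is composite.

43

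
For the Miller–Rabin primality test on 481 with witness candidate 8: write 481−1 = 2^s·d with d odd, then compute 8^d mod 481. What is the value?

31

481 − 1 = 480 = 2^5 · 15, so d = 15.
8^1 ≡ 8 (mod 481)
8^2 ≡ 8^2 = 64 ≡ 64 (mod 481)
8^4 ≡ 64^2 = 4096 ≡ 248 (mod 481)
8^8 ≡ 248^2 = 61504 ≡ 417 (mod 481)
15 = 8 + 4 + 2 + 1 in binary powers of 2.
So 8^15 ≡ 417 · 248 · 64 · 8 ≡ 31 (mod 481).
Squaring chain: 31 → 480 → 1 → 1 → 1; reaches −1, so base 8 does not prove 481 composite.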